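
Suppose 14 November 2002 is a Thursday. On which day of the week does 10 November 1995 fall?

Count forward from the earlier date (November 10, 1995) to the later (November 14, 2002):
From November 10, 1995 to November 10, 2002: 7 years, of which 2 contain a Feb 29 — 5×365 + 2×366 = 2557 days.
(2000 is a leap year (divisible by 400).)
Within November 2002: 14 − 10 = 4 days.
Total: 2561 days.
2561 mod 7 = 6, so 6 days before Thursday is Friday.

Friday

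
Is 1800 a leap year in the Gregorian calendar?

1800 is not a leap year (divisible by 100 but not 400).

No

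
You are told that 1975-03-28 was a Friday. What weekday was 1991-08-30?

From March 28, 1975 to March 28, 1991: 16 years, of which 4 contain a Feb 29 — 12×365 + 4×366 = 5844 days.
March 1991: 31 − 28 = 3 days remain.
Then April (30), May (31), June (30), July (31): 30 + 31 + 30 + 31 = 122 days.
August 1–30, 1991: 30 days.
Residual: 155 days.
Total: 5999 days.
5999 is a multiple of 7, so 1991-08-30 falls on the same weekday: Friday.

Friday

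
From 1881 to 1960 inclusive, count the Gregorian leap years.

Years divisible by 4: 1884, 1888, …, 1960 — 20 in all.
Of these, 1900 is divisible by 100 but not 400, so not leap.
Leap years: 20 − 1 = 19.

19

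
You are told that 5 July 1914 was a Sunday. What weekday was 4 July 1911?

Count forward from the earlier date (July 4, 1911) to the later (July 5, 1914):
July 4, 1911 → July 4, 1912: 366 days (1912 is a leap year).
July 4, 1912 → July 4, 1913: 365 days.
July 4, 1913 → July 4, 1914: 365 days.
Within July 1914: 5 − 4 = 1 day.
Total: 1097 days.
1097 mod 7 = 5, so 5 days before Sunday is Tuesday.

Tuesday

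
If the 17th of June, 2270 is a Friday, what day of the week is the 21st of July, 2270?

June 2270: 30 − 17 = 13 days remain.
July 1–21, 2270: 21 days.
Total: 13 + 21 = 34 days.
34 mod 7 = 6, so 6 days after Friday is Thursday.

Thursday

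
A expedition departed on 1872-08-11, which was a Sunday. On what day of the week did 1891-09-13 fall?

From August 11, 1872 to August 11, 1891: 19 years, of which 4 contain a Feb 29 — 15×365 + 4×366 = 6939 days.
August 1891: 31 − 11 = 20 days remain.
September 1–13, 1891: 13 days.
Residual: 33 days.
Total: 6972 days.
6972 is a multiple of 7, so 1891-09-13 falls on the same weekday: Sunday.

Sunday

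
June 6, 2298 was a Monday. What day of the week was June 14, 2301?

June 6, 2298 → June 6, 2299: 365 days.
June 6, 2299 → June 6, 2300: 365 days (2300 is not a leap year (divisible by 100 but not 400)).
June 6, 2300 → June 6, 2301: 365 days.
Within June 2301: 14 − 6 = 8 days.
Total: 1103 days.
1103 mod 7 = 4, so 4 days after Monday is Friday.

Friday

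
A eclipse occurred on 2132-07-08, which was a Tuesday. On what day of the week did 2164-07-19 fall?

Day-of-year of July 8, 2132: 190.
Day-of-year of July 19, 2164: 201.
2132 has 366 days, so 366 − 190 = 176 days remain in 2132.
Full years 2133–2163: 24 common + 7 leap = 24×365 + 7×366 = 11322 days.
Total: 176 + 11322 + 201 = 11699 days.
11699 mod 7 = 2, so 2 days after Tuesday is Thursday.

Thursday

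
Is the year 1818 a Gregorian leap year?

No

1818 is not a leap year.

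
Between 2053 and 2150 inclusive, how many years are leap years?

23

Years divisible by 4: 2056, 2060, …, 2148 — 24 in all.
Of these, 2100 is divisible by 100 but not 400, so not leap.
Leap years: 24 − 1 = 23.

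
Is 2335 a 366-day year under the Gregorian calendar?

No

2335 is not a leap year.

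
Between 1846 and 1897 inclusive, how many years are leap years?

Years divisible by 4: 1848, 1852, …, 1896 — 13 in all.
No century exceptions apply. Count: 13.

13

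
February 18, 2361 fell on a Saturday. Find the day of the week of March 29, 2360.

Tuesday

Count forward from the earlier date (March 29, 2360) to the later (February 18, 2361):
March 2360: 31 − 29 = 2 days remain.
Then 10 full months totalling 306 days.
February 1–18, 2361: 18 days (2361 is not a leap year).
Total: 2 + 306 + 18 = 326 days.
326 mod 7 = 4, so 4 days before Saturday is Tuesday.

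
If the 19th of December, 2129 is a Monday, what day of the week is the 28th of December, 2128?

Count forward from the earlier date (December 28, 2128) to the later (December 19, 2129):
December 2128: 31 − 28 = 3 days remain.
Then 11 full months totalling 334 days.
December 1–19, 2129: 19 days.
Total: 3 + 334 + 19 = 356 days.
356 mod 7 = 6, so 6 days before Monday is Tuesday.

Tuesday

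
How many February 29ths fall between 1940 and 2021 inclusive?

Years divisible by 4: 1940, 1944, …, 2020 — 21 in all.
2000 is divisible by 400, so still leap.
No century exceptions apply. Count: 21.

21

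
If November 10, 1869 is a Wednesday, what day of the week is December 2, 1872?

Day-of-year of November 10, 1869: 314.
Day-of-year of December 2, 1872: 337.
1869 has 365 days, so 365 − 314 = 51 days remain in 1869.
Full years: 1870: 365; 1871: 365. Sum = 730.
Total: 51 + 730 + 337 = 1118 days.
1118 mod 7 = 5, so 5 days after Wednesday is Monday.

Monday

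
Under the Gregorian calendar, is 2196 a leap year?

2196 is a leap year.

Yes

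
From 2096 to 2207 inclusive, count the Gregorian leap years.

Years divisible by 4: 2096, 2100, …, 2204 — 28 in all.
Of these, 2100, 2200 are divisible by 100 but not 400, so not leap.
Leap years: 28 − 2 = 26.

26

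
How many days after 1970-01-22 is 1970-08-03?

January 1970: 31 − 22 = 9 days remain.
Then February 1970 (28), March (31), April (30), May (31), June (30), July (31): 28 + 31 + 30 + 31 + 30 + 31 = 181 days.
August 1–3, 1970: 3 days.
Total: 9 + 181 + 3 = 193 days.

193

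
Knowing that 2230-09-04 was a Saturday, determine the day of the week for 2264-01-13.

From September 4, 2230 to September 4, 2263: 33 years, of which 8 contain a Feb 29 — 25×365 + 8×366 = 12053 days.
September 2263: 30 − 4 = 26 days remain.
Then October (31), November (30), December (31): 31 + 30 + 31 = 92 days.
January 1–13, 2264: 13 days.
Residual: 131 days.
Total: 12184 days.
12184 mod 7 = 4, so 4 days after Saturday is Wednesday.

Wednesday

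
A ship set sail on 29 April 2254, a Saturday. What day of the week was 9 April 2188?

Count forward from the earlier date (April 9, 2188) to the later (April 29, 2254):
Day-of-year of April 9, 2188: 100.
Day-of-year of April 29, 2254: 119.
2188 has 366 days, so 366 − 100 = 266 days remain in 2188.
Full years 2189–2253: 50 common + 15 leap = 50×365 + 15×366 = 23740 days.
Total: 266 + 23740 + 119 = 24125 days.
24125 mod 7 = 3, so 3 days before Saturday is Wednesday.

Wednesday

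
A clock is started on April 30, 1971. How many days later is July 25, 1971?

April 1971: 30 − 30 = 0 days remain.
Then May (31), June (30): 31 + 30 = 61 days.
July 1–25, 1971: 25 days.
Total: 0 + 61 + 25 = 86 days.

86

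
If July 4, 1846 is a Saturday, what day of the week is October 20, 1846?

Tuesday

July 1846: 31 − 4 = 27 days remain.
Then August (31), September (30): 31 + 30 = 61 days.
October 1–20, 1846: 20 days.
Total: 27 + 61 + 20 = 108 days.
108 mod 7 = 3, so 3 days after Saturday is Tuesday.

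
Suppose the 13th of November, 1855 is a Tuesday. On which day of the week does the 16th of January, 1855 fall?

Tuesday

Count forward from the earlier date (January 16, 1855) to the later (November 13, 1855):
January 1855: 31 − 16 = 15 days remain.
Then 9 full months totalling 273 days.
November 1–13, 1855: 13 days.
Total: 15 + 273 + 13 = 301 days.
301 is a multiple of 7, so the 16th of January, 1855 falls on the same weekday: Tuesday.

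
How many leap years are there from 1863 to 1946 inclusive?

20

Years divisible by 4: 1864, 1868, …, 1944 — 21 in all.
Of these, 1900 is divisible by 100 but not 400, so not leap.
Leap years: 21 − 1 = 20.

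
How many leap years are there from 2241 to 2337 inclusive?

Years divisible by 4: 2244, 2248, …, 2336 — 24 in all.
Of these, 2300 is divisible by 100 but not 400, so not leap.
Leap years: 24 − 1 = 23.

23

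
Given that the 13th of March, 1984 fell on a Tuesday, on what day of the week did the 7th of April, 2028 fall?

Friday

From March 13, 1984 to March 13, 2028: 44 years, of which 11 contain a Feb 29 — 33×365 + 11×366 = 16071 days.
(2000 is a leap year (divisible by 400).)
March 2028: 31 − 13 = 18 days remain.
April 1–7, 2028: 7 days.
Residual: 25 days.
Total: 16096 days.
16096 mod 7 = 3, so 3 days after Tuesday is Friday.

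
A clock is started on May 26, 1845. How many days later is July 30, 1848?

Day-of-year of May 26, 1845: 146.
Day-of-year of July 30, 1848: 212.
1845 has 365 days, so 365 − 146 = 219 days remain in 1845.
Full years: 1846: 365; 1847: 365. Sum = 730.
Total: 219 + 730 + 212 = 1161 days.

1161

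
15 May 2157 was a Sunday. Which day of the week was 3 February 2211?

Day-of-year of May 15, 2157: 135.
Day-of-year of February 3, 2211: 34.
2157 has 365 days, so 365 − 135 = 230 days remain in 2157.
Full years 2158–2210: 41 common + 12 leap = 41×365 + 12×366 = 19357 days.
Total: 230 + 19357 + 34 = 19621 days.
19621 is a multiple of 7, so 3 February 2211 falls on the same weekday: Sunday.

Sunday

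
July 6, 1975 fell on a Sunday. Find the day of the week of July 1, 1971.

Thursday

Count forward from the earlier date (July 1, 1971) to the later (July 6, 1975):
Day-of-year of July 1, 1971: 182.
Day-of-year of July 6, 1975: 187.
1971 has 365 days, so 365 − 182 = 183 days remain in 1971.
Full years: 1972: 366; 1973: 365; 1974: 365. Sum = 1096.
Total: 183 + 1096 + 187 = 1466 days.
1466 mod 7 = 3, so 3 days before Sunday is Thursday.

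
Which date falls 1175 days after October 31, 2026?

January 18, 2030

Count 1175 days after October 31, 2026:
October 31, 2026 → October 31, 2027: 365 days.
October 31, 2027 → October 31, 2028: 366 days (2028 is a leap year).
October 31, 2028 → October 31, 2029: 365 days.
October 2029: 31 − 31 = 0 days remain.
Then November (30), December (31): 30 + 31 = 61 days.
January 1–18, 2030: 18 days.
Residual: 79 days.
Total: 1175 days.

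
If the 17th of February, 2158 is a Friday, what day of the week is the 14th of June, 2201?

Sunday

Day-of-year of February 17, 2158: 48.
Day-of-year of June 14, 2201: 165.
2158 has 365 days, so 365 − 48 = 317 days remain in 2158.
Full years 2159–2200: 32 common + 10 leap = 32×365 + 10×366 = 15340 days.
Total: 317 + 15340 + 165 = 15822 days.
15822 mod 7 = 2, so 2 days after Friday is Sunday.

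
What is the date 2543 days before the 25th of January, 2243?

the 8th of February, 2236

Count 2543 days before January 25, 2243:
Day-of-year of February 8, 2236: 39.
Day-of-year of January 25, 2243: 25.
2236 has 366 days, so 366 − 39 = 327 days remain in 2236.
Full years: 2237: 365; 2238: 365; 2239: 365; 2240: 366; 2241: 365; 2242: 365. Sum = 2191.
Total: 327 + 2191 + 25 = 2543 days.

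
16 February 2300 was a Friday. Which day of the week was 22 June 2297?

Tuesday

Count forward from the earlier date (June 22, 2297) to the later (February 16, 2300):
June 22, 2297 → June 22, 2298: 365 days.
June 22, 2298 → June 22, 2299: 365 days.
June 2299: 30 − 22 = 8 days remain.
Then July (31), August (31), September (30), October (31), November (30), December (31), January (31): 31 + 31 + 30 + 31 + 30 + 31 + 31 = 215 days.
February 1–16, 2300: 16 days (2300 is not a leap year (divisible by 100 but not 400)).
Residual: 239 days.
Total: 969 days.
969 mod 7 = 3, so 3 days before Friday is Tuesday.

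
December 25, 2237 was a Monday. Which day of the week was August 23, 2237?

Count forward from the earlier date (August 23, 2237) to the later (December 25, 2237):
August 2237: 31 − 23 = 8 days remain.
Then September (30), October (31), November (30): 30 + 31 + 30 = 91 days.
December 1–25, 2237: 25 days.
Total: 8 + 91 + 25 = 124 days.
124 mod 7 = 5, so 5 days before Monday is Wednesday.

Wednesday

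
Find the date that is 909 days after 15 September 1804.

13 March 1807

Count 909 days after September 15, 1804:
September 15, 1804 → September 15, 1805: 365 days.
September 15, 1805 → September 15, 1806: 365 days.
September 1806: 30 − 15 = 15 days remain.
Then October (31), November (30), December (31), January (31), February 1807 (28): 31 + 30 + 31 + 31 + 28 = 151 days.
March 1–13, 1807: 13 days.
Residual: 179 days.
Total: 909 days.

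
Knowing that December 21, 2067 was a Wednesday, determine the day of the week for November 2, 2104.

Sunday

From December 21, 2067 to December 21, 2103: 36 years, of which 8 contain a Feb 29 — 28×365 + 8×366 = 13148 days.
(2100 is not a leap year (divisible by 100 but not 400).)
December 2103: 31 − 21 = 10 days remain.
Then 10 full months totalling 305 days.
November 1–2, 2104: 2 days.
Residual: 317 days.
Total: 13465 days.
13465 mod 7 = 4, so 4 days after Wednesday is Sunday.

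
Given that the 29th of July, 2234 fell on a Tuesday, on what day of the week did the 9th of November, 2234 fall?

July 2234: 31 − 29 = 2 days remain.
Then August (31), September (30), October (31): 31 + 30 + 31 = 92 days.
November 1–9, 2234: 9 days.
Total: 2 + 92 + 9 = 103 days.
103 mod 7 = 5, so 5 days after Tuesday is Sunday.

Sunday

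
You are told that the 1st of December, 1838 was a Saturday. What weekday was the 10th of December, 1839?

Tuesday

Day-of-year of December 1, 1838: 335.
Day-of-year of December 10, 1839: 344.
1838 has 365 days, so 365 − 335 = 30 days remain in 1838.
Total: 30 + 344 = 374 days.
374 mod 7 = 3, so 3 days after Saturday is Tuesday.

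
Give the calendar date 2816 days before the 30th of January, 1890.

the 16th of May, 1882

Count 2816 days before January 30, 1890:
Day-of-year of May 16, 1882: 136.
Day-of-year of January 30, 1890: 30.
1882 has 365 days, so 365 − 136 = 229 days remain in 1882.
Full years 1883–1889: 5 common + 2 leap = 5×365 + 2×366 = 2557 days.
Total: 229 + 2557 + 30 = 2816 days.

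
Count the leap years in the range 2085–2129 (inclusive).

Years divisible by 4 in [2085, 2129]: 2088, 2092, 2096, 2100, 2104, 2108, 2112, 2116, 2120, 2124, 2128.
Of these, 2100 is divisible by 100 but not 400, so not leap.
Leap years: 11 − 1 = 10.

10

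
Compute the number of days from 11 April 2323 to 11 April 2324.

366

April 2323: 30 − 11 = 19 days remain.
Then 11 full months totalling 336 days.
April 1–11, 2324: 11 days.
Total: 19 + 336 + 11 = 366 days.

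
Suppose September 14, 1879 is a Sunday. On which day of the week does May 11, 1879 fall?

Count forward from the earlier date (May 11, 1879) to the later (September 14, 1879):
May 1879: 31 − 11 = 20 days remain.
Then June (30), July (31), August (31): 30 + 31 + 31 = 92 days.
September 1–14, 1879: 14 days.
Total: 20 + 92 + 14 = 126 days.
126 is a multiple of 7, so May 11, 1879 falls on the same weekday: Sunday.

Sunday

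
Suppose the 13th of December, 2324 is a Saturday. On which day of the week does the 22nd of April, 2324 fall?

Count forward from the earlier date (April 22, 2324) to the later (December 13, 2324):
April 2324: 30 − 22 = 8 days remain.
Then May (31), June (30), July (31), August (31), September (30), October (31), November (30): 31 + 30 + 31 + 31 + 30 + 31 + 30 = 214 days.
December 1–13, 2324: 13 days.
Total: 8 + 214 + 13 = 235 days.
235 mod 7 = 4, so 4 days before Saturday is Tuesday.

Tuesday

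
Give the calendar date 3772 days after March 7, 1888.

July 5, 1898

Count 3772 days after March 7, 1888:
Day-of-year of March 7, 1888: 67.
Day-of-year of July 5, 1898: 186.
1888 has 366 days, so 366 − 67 = 299 days remain in 1888.
Full years 1889–1897: 7 common + 2 leap = 7×365 + 2×366 = 3287 days.
Total: 299 + 3287 + 186 = 3772 days.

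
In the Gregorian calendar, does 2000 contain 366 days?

Yes

2000 is a leap year (divisible by 400).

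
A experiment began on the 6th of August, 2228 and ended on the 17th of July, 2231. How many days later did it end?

August 6, 2228 → August 6, 2229: 365 days.
August 6, 2229 → August 6, 2230: 365 days.
August 2230: 31 − 6 = 25 days remain.
Then 10 full months totalling 303 days.
July 1–17, 2231: 17 days.
Residual: 345 days.
Total: 1075 days.

1075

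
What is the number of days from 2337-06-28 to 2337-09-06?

70

June 2337: 30 − 28 = 2 days remain.
Then July (31), August (31): 31 + 31 = 62 days.
September 1–6, 2337: 6 days.
Total: 2 + 62 + 6 = 70 days.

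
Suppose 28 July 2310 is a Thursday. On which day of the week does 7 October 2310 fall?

Friday

July 2310: 31 − 28 = 3 days remain.
Then August (31), September (30): 31 + 30 = 61 days.
October 1–7, 2310: 7 days.
Total: 3 + 61 + 7 = 71 days.
71 mod 7 = 1, so 1 day after Thursday is Friday.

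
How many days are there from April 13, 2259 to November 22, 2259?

223

April 2259: 30 − 13 = 17 days remain.
Then May (31), June (30), July (31), August (31), September (30), October (31): 31 + 30 + 31 + 31 + 30 + 31 = 184 days.
November 1–22, 2259: 22 days.
Total: 17 + 184 + 22 = 223 days.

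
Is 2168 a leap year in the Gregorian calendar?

2168 is a leap year.

Yes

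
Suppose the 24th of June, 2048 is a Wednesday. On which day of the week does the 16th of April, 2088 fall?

Friday

From June 24, 2048 to June 24, 2087: 39 years, of which 9 contain a Feb 29 — 30×365 + 9×366 = 14244 days.
June 2087: 30 − 24 = 6 days remain.
Then 9 full months totalling 275 days.
April 1–16, 2088: 16 days.
Residual: 297 days.
Total: 14541 days.
14541 mod 7 = 2, so 2 days after Wednesday is Friday.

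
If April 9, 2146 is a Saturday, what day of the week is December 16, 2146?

April 2146: 30 − 9 = 21 days remain.
Then May (31), June (30), July (31), August (31), September (30), October (31), November (30): 31 + 30 + 31 + 31 + 30 + 31 + 30 = 214 days.
December 1–16, 2146: 16 days.
Total: 21 + 214 + 16 = 251 days.
251 mod 7 = 6, so 6 days after Saturday is Friday.

Friday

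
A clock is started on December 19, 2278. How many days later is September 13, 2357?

Day-of-year of December 19, 2278: 353.
Day-of-year of September 13, 2357: 256.
2278 has 365 days, so 365 − 353 = 12 days remain in 2278.
Full years 2279–2356: 59 common + 19 leap = 59×365 + 19×366 = 28489 days.
Total: 12 + 28489 + 256 = 28757 days.

28757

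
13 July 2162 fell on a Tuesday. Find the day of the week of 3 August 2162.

Tuesday

July 2162: 31 − 13 = 18 days remain.
August 1–3, 2162: 3 days.
Total: 18 + 3 = 21 days.
21 is a multiple of 7, so 3 August 2162 falls on the same weekday: Tuesday.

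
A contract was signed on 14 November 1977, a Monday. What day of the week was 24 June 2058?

Monday

From November 14, 1977 to November 14, 2057: 80 years, of which 20 contain a Feb 29 — 60×365 + 20×366 = 29220 days.
(2000 is a leap year (divisible by 400).)
November 2057: 30 − 14 = 16 days remain.
Then December (31), January (31), February 2058 (28), March (31), April (30), May (31): 31 + 31 + 28 + 31 + 30 + 31 = 182 days.
June 1–24, 2058: 24 days.
Residual: 222 days.
Total: 29442 days.
29442 is a multiple of 7, so 24 June 2058 falls on the same weekday: Monday.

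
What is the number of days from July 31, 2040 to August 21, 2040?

July 2040: 31 − 31 = 0 days remain.
August 1–21, 2040: 21 days.
Total: 0 + 21 = 21 days.

21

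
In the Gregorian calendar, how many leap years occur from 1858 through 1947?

Years divisible by 4: 1860, 1864, …, 1944 — 22 in all.
Of these, 1900 is divisible by 100 but not 400, so not leap.
Leap years: 22 − 1 = 21.

21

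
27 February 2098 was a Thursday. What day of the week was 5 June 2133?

From February 27, 2098 to February 27, 2133: 35 years, of which 8 contain a Feb 29 — 27×365 + 8×366 = 12783 days.
(2100 is not a leap year (divisible by 100 but not 400).)
February 2133: 28 − 27 = 1 day remains (2133 is not a leap year, so February has 28 days).
Then March (31), April (30), May (31): 31 + 30 + 31 = 92 days.
June 1–5, 2133: 5 days.
Residual: 98 days.
Total: 12881 days.
12881 mod 7 = 1, so 1 day after Thursday is Friday.

Friday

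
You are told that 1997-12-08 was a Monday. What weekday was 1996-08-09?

Friday

Count forward from the earlier date (August 9, 1996) to the later (December 8, 1997):
August 1996: 31 − 9 = 22 days remain.
Then 15 full months totalling 456 days.
December 1–8, 1997: 8 days.
Total: 22 + 456 + 8 = 486 days.
486 mod 7 = 3, so 3 days before Monday is Friday.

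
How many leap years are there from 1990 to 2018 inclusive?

Years divisible by 4 in [1990, 2018]: 1992, 1996, 2000, 2004, 2008, 2012, 2016.
2000 is divisible by 400, so still leap.
No century exceptions apply. Count: 7.

7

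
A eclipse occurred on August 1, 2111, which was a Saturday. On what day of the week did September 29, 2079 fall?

Friday

Count forward from the earlier date (September 29, 2079) to the later (August 1, 2111):
Day-of-year of September 29, 2079: 272.
Day-of-year of August 1, 2111: 213.
2079 has 365 days, so 365 − 272 = 93 days remain in 2079.
Full years 2080–2110: 24 common + 7 leap = 24×365 + 7×366 = 11322 days.
Total: 93 + 11322 + 213 = 11628 days.
11628 mod 7 = 1, so 1 day before Saturday is Friday.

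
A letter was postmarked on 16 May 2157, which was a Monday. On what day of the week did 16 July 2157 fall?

May 2157: 31 − 16 = 15 days remain.
Then June (30): 30 days.
July 1–16, 2157: 16 days.
Total: 15 + 30 + 16 = 61 days.
61 mod 7 = 5, so 5 days after Monday is Saturday.

Saturday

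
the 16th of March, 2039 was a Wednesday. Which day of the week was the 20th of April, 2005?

Wednesday

Count forward from the earlier date (April 20, 2005) to the later (March 16, 2039):
From April 20, 2005 to April 20, 2038: 33 years, of which 8 contain a Feb 29 — 25×365 + 8×366 = 12053 days.
April 2038: 30 − 20 = 10 days remain.
Then 10 full months totalling 304 days.
March 1–16, 2039: 16 days.
Residual: 330 days.
Total: 12383 days.
12383 is a multiple of 7, so the 20th of April, 2005 falls on the same weekday: Wednesday.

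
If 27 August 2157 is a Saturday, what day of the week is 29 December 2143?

Sunday

Count forward from the earlier date (December 29, 2143) to the later (August 27, 2157):
Day-of-year of December 29, 2143: 363.
Day-of-year of August 27, 2157: 239.
2143 has 365 days, so 365 − 363 = 2 days remain in 2143.
Full years 2144–2156: 9 common + 4 leap = 9×365 + 4×366 = 4749 days.
Total: 2 + 4749 + 239 = 4990 days.
4990 mod 7 = 6, so 6 days before Saturday is Sunday.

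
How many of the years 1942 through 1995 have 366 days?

Years divisible by 4: 1944, 1948, …, 1992 — 13 in all.
No century exceptions apply. Count: 13.

13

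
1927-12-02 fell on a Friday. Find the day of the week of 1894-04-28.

Saturday

Count forward from the earlier date (April 28, 1894) to the later (December 2, 1927):
From April 28, 1894 to April 28, 1927: 33 years, of which 7 contain a Feb 29 — 26×365 + 7×366 = 12052 days.
(1900 is not a leap year (divisible by 100 but not 400).)
April 1927: 30 − 28 = 2 days remain.
Then May (31), June (30), July (31), August (31), September (30), October (31), November (30): 31 + 30 + 31 + 31 + 30 + 31 + 30 = 214 days.
December 1–2, 1927: 2 days.
Residual: 218 days.
Total: 12270 days.
12270 mod 7 = 6, so 6 days before Friday is Saturday.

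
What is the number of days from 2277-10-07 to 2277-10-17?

10

Within October 2277: 17 − 7 = 10 days.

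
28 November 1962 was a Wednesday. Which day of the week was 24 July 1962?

Count forward from the earlier date (July 24, 1962) to the later (November 28, 1962):
July 1962: 31 − 24 = 7 days remain.
Then August (31), September (30), October (31): 31 + 30 + 31 = 92 days.
November 1–28, 1962: 28 days.
Total: 7 + 92 + 28 = 127 days.
127 mod 7 = 1, so 1 day before Wednesday is Tuesday.

Tuesday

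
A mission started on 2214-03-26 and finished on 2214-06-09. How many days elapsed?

March 2214: 31 − 26 = 5 days remain.
Then April (30), May (31): 30 + 31 = 61 days.
June 1–9, 2214: 9 days.
Total: 5 + 61 + 9 = 75 days.

75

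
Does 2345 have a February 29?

No

2345 is not a leap year.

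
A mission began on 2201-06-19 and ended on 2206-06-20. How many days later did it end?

Day-of-year of June 19, 2201: 170.
Day-of-year of June 20, 2206: 171.
2201 has 365 days, so 365 − 170 = 195 days remain in 2201.
Full years: 2202: 365; 2203: 365; 2204: 366; 2205: 365. Sum = 1461.
Total: 195 + 1461 + 171 = 1827 days.

1827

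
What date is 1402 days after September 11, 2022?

July 14, 2026

Count 1402 days after September 11, 2022:
Day-of-year of September 11, 2022: 254.
Day-of-year of July 14, 2026: 195.
2022 has 365 days, so 365 − 254 = 111 days remain in 2022.
Full years: 2023: 365; 2024: 366; 2025: 365. Sum = 1096.
Total: 111 + 1096 + 195 = 1402 days.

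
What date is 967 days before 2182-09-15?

2180-01-22

Count 967 days before September 15, 2182:
Day-of-year of January 22, 2180: 22.
Day-of-year of September 15, 2182: 258.
2180 has 366 days, so 366 − 22 = 344 days remain in 2180.
Full years: 2181: 365. Sum = 365.
Total: 344 + 365 + 258 = 967 days.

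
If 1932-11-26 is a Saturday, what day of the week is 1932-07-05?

Tuesday

Count forward from the earlier date (July 5, 1932) to the later (November 26, 1932):
July 1932: 31 − 5 = 26 days remain.
Then August (31), September (30), October (31): 31 + 30 + 31 = 92 days.
November 1–26, 1932: 26 days.
Total: 26 + 92 + 26 = 144 days.
144 mod 7 = 4, so 4 days before Saturday is Tuesday.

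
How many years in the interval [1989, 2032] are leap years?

Years divisible by 4 in [1989, 2032]: 1992, 1996, 2000, 2004, 2008, 2012, 2016, 2020, 2024, 2028, 2032.
2000 is divisible by 400, so still leap.
No century exceptions apply. Count: 11.

11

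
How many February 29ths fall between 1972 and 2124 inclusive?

38

Years divisible by 4: 1972, 1976, …, 2124 — 39 in all.
Of these, 2100 is divisible by 100 but not 400, so not leap.
2000 is divisible by 400, so still leap.
Leap years: 39 − 1 = 38.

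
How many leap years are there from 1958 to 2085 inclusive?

Years divisible by 4: 1960, 1964, …, 2084 — 32 in all.
2000 is divisible by 400, so still leap.
No century exceptions apply. Count: 32.

32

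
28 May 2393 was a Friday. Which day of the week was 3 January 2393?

Sunday

Count forward from the earlier date (January 3, 2393) to the later (May 28, 2393):
January 2393: 31 − 3 = 28 days remain.
Then February 2393 (28), March (31), April (30): 28 + 31 + 30 = 89 days.
May 1–28, 2393: 28 days.
Total: 28 + 89 + 28 = 145 days.
145 mod 7 = 5, so 5 days before Friday is Sunday.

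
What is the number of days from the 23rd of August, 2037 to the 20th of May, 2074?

13419

From August 23, 2037 to August 23, 2073: 36 years, of which 9 contain a Feb 29 — 27×365 + 9×366 = 13149 days.
August 2073: 31 − 23 = 8 days remain.
Then September (30), October (31), November (30), December (31), January (31), February 2074 (28), March (31), April (30): 30 + 31 + 30 + 31 + 31 + 28 + 31 + 30 = 242 days.
May 1–20, 2074: 20 days.
Residual: 270 days.
Total: 13419 days.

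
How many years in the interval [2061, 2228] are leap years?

Years divisible by 4: 2064, 2068, …, 2228 — 42 in all.
Of these, 2100, 2200 are divisible by 100 but not 400, so not leap.
Leap years: 42 − 2 = 40.

40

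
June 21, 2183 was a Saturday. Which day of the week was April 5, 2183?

Saturday

Count forward from the earlier date (April 5, 2183) to the later (June 21, 2183):
April 2183: 30 − 5 = 25 days remain.
Then May (31): 31 days.
June 1–21, 2183: 21 days.
Total: 25 + 31 + 21 = 77 days.
77 is a multiple of 7, so April 5, 2183 falls on the same weekday: Saturday.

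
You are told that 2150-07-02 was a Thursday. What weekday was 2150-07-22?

Within July 2150: 22 − 2 = 20 days.
20 mod 7 = 6, so 6 days after Thursday is Wednesday.

Wednesday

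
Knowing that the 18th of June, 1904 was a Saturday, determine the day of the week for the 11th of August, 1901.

Sunday

Count forward from the earlier date (August 11, 1901) to the later (June 18, 1904):
Day-of-year of August 11, 1901: 223.
Day-of-year of June 18, 1904: 170.
1901 has 365 days, so 365 − 223 = 142 days remain in 1901.
Full years: 1902: 365; 1903: 365. Sum = 730.
Total: 142 + 730 + 170 = 1042 days.
1042 mod 7 = 6, so 6 days before Saturday is Sunday.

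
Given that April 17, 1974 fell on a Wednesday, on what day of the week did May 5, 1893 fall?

Count forward from the earlier date (May 5, 1893) to the later (April 17, 1974):
From May 5, 1893 to May 5, 1973: 80 years, of which 19 contain a Feb 29 — 61×365 + 19×366 = 29219 days.
(1900 is not a leap year (divisible by 100 but not 400).)
May 1973: 31 − 5 = 26 days remain.
Then 10 full months totalling 304 days.
April 1–17, 1974: 17 days.
Residual: 347 days.
Total: 29566 days.
29566 mod 7 = 5, so 5 days before Wednesday is Friday.

Friday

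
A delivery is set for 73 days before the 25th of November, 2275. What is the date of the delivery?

the 13th of September, 2275

Count 73 days before November 25, 2275:
September 2275: 30 − 13 = 17 days remain.
Then October (31): 31 days.
November 1–25, 2275: 25 days.
Total: 17 + 31 + 25 = 73 days.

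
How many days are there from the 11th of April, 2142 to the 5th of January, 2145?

April 11, 2142 → April 11, 2143: 365 days.
April 11, 2143 → April 11, 2144: 366 days (2144 is a leap year).
April 2144: 30 − 11 = 19 days remain.
Then May (31), June (30), July (31), August (31), September (30), October (31), November (30), December (31): 31 + 30 + 31 + 31 + 30 + 31 + 30 + 31 = 245 days.
January 1–5, 2145: 5 days.
Residual: 269 days.
Total: 1000 days.

1000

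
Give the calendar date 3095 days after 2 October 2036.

24 March 2045

Count 3095 days after October 2, 2036:
Day-of-year of October 2, 2036: 276.
Day-of-year of March 24, 2045: 83.
2036 has 366 days, so 366 − 276 = 90 days remain in 2036.
Full years 2037–2044: 6 common + 2 leap = 6×365 + 2×366 = 2922 days.
Total: 90 + 2922 + 83 = 3095 days.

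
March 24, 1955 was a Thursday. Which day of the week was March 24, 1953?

Tuesday

Count forward from the earlier date (March 24, 1953) to the later (March 24, 1955):
March 1953: 31 − 24 = 7 days remain.
Then 23 full months totalling 699 days.
March 1–24, 1955: 24 days.
Total: 7 + 699 + 24 = 730 days.
730 mod 7 = 2, so 2 days before Thursday is Tuesday.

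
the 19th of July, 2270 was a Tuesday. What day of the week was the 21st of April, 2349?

From July 19, 2270 to July 19, 2348: 78 years, of which 19 contain a Feb 29 — 59×365 + 19×366 = 28489 days.
(2300 is not a leap year (divisible by 100 but not 400).)
July 2348: 31 − 19 = 12 days remain.
Then August (31), September (30), October (31), November (30), December (31), January (31), February 2349 (28), March (31): 31 + 30 + 31 + 30 + 31 + 31 + 28 + 31 = 243 days.
April 1–21, 2349: 21 days.
Residual: 276 days.
Total: 28765 days.
28765 mod 7 = 2, so 2 days after Tuesday is Thursday.

Thursday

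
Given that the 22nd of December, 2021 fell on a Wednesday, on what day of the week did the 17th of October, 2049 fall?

Sunday

From December 22, 2021 to December 22, 2048: 27 years, of which 7 contain a Feb 29 — 20×365 + 7×366 = 9862 days.
December 2048: 31 − 22 = 9 days remain.
Then 9 full months totalling 273 days.
October 1–17, 2049: 17 days.
Residual: 299 days.
Total: 10161 days.
10161 mod 7 = 4, so 4 days after Wednesday is Sunday.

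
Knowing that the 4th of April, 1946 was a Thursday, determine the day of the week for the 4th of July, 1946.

April 1946: 30 − 4 = 26 days remain.
Then May (31), June (30): 31 + 30 = 61 days.
July 1–4, 1946: 4 days.
Total: 26 + 61 + 4 = 91 days.
91 is a multiple of 7, so the 4th of July, 1946 falls on the same weekday: Thursday.

Thursday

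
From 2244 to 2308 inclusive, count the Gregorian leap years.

16

Years divisible by 4: 2244, 2248, …, 2308 — 17 in all.
Of these, 2300 is divisible by 100 but not 400, so not leap.
Leap years: 17 − 1 = 16.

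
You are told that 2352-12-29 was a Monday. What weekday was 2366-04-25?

From December 29, 2352 to December 29, 2365: 13 years, of which 3 contain a Feb 29 — 10×365 + 3×366 = 4748 days.
December 2365: 31 − 29 = 2 days remain.
Then January (31), February 2366 (28), March (31): 31 + 28 + 31 = 90 days.
April 1–25, 2366: 25 days.
Residual: 117 days.
Total: 4865 days.
4865 is a multiple of 7, so 2366-04-25 falls on the same weekday: Monday.

Monday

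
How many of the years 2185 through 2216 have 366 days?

7

Years divisible by 4 in [2185, 2216]: 2188, 2192, 2196, 2200, 2204, 2208, 2212, 2216.
Of these, 2200 is divisible by 100 but not 400, so not leap.
Leap years: 8 − 1 = 7.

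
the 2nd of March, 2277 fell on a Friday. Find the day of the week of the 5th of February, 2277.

Count forward from the earlier date (February 5, 2277) to the later (March 2, 2277):
February 2277: 28 − 5 = 23 days remain (2277 is not a leap year, so February has 28 days).
March 1–2, 2277: 2 days.
Total: 23 + 2 = 25 days.
25 mod 7 = 4, so 4 days before Friday is Monday.

Monday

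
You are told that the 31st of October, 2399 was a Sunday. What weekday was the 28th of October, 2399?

Thursday

Count forward from the earlier date (October 28, 2399) to the later (October 31, 2399):
Within October 2399: 31 − 28 = 3 days.
3 mod 7 = 3, so 3 days before Sunday is Thursday.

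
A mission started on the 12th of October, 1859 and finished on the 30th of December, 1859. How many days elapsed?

79

October 1859: 31 − 12 = 19 days remain.
Then November (30): 30 days.
December 1–30, 1859: 30 days.
Total: 19 + 30 + 30 = 79 days.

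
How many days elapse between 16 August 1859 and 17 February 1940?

From August 16, 1859 to August 16, 1939: 80 years, of which 19 contain a Feb 29 — 61×365 + 19×366 = 29219 days.
(1900 is not a leap year (divisible by 100 but not 400).)
August 1939: 31 − 16 = 15 days remain.
Then September (30), October (31), November (30), December (31), January (31): 30 + 31 + 30 + 31 + 31 = 153 days.
February 1–17, 1940: 17 days (1940 is a leap year).
Residual: 185 days.
Total: 29404 days.

29404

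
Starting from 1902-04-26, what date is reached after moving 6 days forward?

1902-05-02

Count 6 days after April 26, 1902:
April 1902: 30 − 26 = 4 days remain.
May 1–2, 1902: 2 days.
Total: 4 + 2 = 6 days.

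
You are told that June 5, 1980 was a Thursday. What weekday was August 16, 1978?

Count forward from the earlier date (August 16, 1978) to the later (June 5, 1980):
August 1978: 31 − 16 = 15 days remain.
Then 21 full months totalling 639 days.
June 1–5, 1980: 5 days.
Total: 15 + 639 + 5 = 659 days.
659 mod 7 = 1, so 1 day before Thursday is Wednesday.

Wednesday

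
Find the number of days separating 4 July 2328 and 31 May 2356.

10193

Day-of-year of July 4, 2328: 186.
Day-of-year of May 31, 2356: 152.
2328 has 366 days, so 366 − 186 = 180 days remain in 2328.
Full years 2329–2355: 21 common + 6 leap = 21×365 + 6×366 = 9861 days.
Total: 180 + 9861 + 152 = 10193 days.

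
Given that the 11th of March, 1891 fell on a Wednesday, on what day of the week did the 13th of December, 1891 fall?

Sunday

March 1891: 31 − 11 = 20 days remain.
Then April (30), May (31), June (30), July (31), August (31), September (30), October (31), November (30): 30 + 31 + 30 + 31 + 31 + 30 + 31 + 30 = 244 days.
December 1–13, 1891: 13 days.
Total: 20 + 244 + 13 = 277 days.
277 mod 7 = 4, so 4 days after Wednesday is Sunday.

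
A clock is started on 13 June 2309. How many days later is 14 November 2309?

June 2309: 30 − 13 = 17 days remain.
Then July (31), August (31), September (30), October (31): 31 + 31 + 30 + 31 = 123 days.
November 1–14, 2309: 14 days.
Total: 17 + 123 + 14 = 154 days.

154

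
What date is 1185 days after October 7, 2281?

January 4, 2285

Count 1185 days after October 7, 2281:
Day-of-year of October 7, 2281: 280.
Day-of-year of January 4, 2285: 4.
2281 has 365 days, so 365 − 280 = 85 days remain in 2281.
Full years: 2282: 365; 2283: 365; 2284: 366. Sum = 1096.
Total: 85 + 1096 + 4 = 1185 days.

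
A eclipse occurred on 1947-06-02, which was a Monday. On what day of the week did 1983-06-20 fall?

Monday

From June 2, 1947 to June 2, 1983: 36 years, of which 9 contain a Feb 29 — 27×365 + 9×366 = 13149 days.
Within June 1983: 20 − 2 = 18 days.
Total: 13167 days.
13167 is a multiple of 7, so 1983-06-20 falls on the same weekday: Monday.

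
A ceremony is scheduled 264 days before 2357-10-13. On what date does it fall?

2357-01-22

Count 264 days before October 13, 2357:
January 2357: 31 − 22 = 9 days remain.
Then February 2357 (28), March (31), April (30), May (31), June (30), July (31), August (31), September (30): 28 + 31 + 30 + 31 + 30 + 31 + 31 + 30 = 242 days.
October 1–13, 2357: 13 days.
Total: 9 + 242 + 13 = 264 days.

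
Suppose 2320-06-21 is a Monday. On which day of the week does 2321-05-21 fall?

Saturday

June 2320: 30 − 21 = 9 days remain.
Then 10 full months totalling 304 days.
May 1–21, 2321: 21 days.
Total: 9 + 304 + 21 = 334 days.
334 mod 7 = 5, so 5 days after Monday is Saturday.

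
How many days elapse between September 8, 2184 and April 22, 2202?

From September 8, 2184 to September 8, 2201: 17 years, of which 3 contain a Feb 29 — 14×365 + 3×366 = 6208 days.
(2200 is not a leap year (divisible by 100 but not 400).)
September 2201: 30 − 8 = 22 days remain.
Then October (31), November (30), December (31), January (31), February 2202 (28), March (31): 31 + 30 + 31 + 31 + 28 + 31 = 182 days.
April 1–22, 2202: 22 days.
Residual: 226 days.
Total: 6434 days.

6434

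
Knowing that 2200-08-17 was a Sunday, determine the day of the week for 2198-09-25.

Count forward from the earlier date (September 25, 2198) to the later (August 17, 2200):
Day-of-year of September 25, 2198: 268.
Day-of-year of August 17, 2200: 229.
2198 has 365 days, so 365 − 268 = 97 days remain in 2198.
Full years: 2199: 365. Sum = 365.
Total: 97 + 365 + 229 = 691 days.
691 mod 7 = 5, so 5 days before Sunday is Tuesday.

Tuesday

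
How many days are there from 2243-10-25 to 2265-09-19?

8000

From October 25, 2243 to October 25, 2264: 21 years, of which 6 contain a Feb 29 — 15×365 + 6×366 = 7671 days.
October 2264: 31 − 25 = 6 days remain.
Then 10 full months totalling 304 days.
September 1–19, 2265: 19 days.
Residual: 329 days.
Total: 8000 days.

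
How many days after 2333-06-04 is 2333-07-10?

36

June 2333: 30 − 4 = 26 days remain.
July 1–10, 2333: 10 days.
Total: 26 + 10 = 36 days.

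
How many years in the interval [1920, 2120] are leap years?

50

Years divisible by 4: 1920, 1924, …, 2120 — 51 in all.
Of these, 2100 is divisible by 100 but not 400, so not leap.
2000 is divisible by 400, so still leap.
Leap years: 51 − 1 = 50.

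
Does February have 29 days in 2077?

No

2077 is not a leap year.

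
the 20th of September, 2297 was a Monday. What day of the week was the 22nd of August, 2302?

Day-of-year of September 20, 2297: 263.
Day-of-year of August 22, 2302: 234.
2297 has 365 days, so 365 − 263 = 102 days remain in 2297.
Full years: 2298: 365; 2299: 365; 2300: 365; 2301: 365. Sum = 1460.
Total: 102 + 1460 + 234 = 1796 days.
1796 mod 7 = 4, so 4 days after Monday is Friday.

Friday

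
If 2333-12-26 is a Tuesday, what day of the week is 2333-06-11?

Sunday

Count forward from the earlier date (June 11, 2333) to the later (December 26, 2333):
June 2333: 30 − 11 = 19 days remain.
Then July (31), August (31), September (30), October (31), November (30): 31 + 31 + 30 + 31 + 30 = 153 days.
December 1–26, 2333: 26 days.
Total: 19 + 153 + 26 = 198 days.
198 mod 7 = 2, so 2 days before Tuesday is Sunday.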